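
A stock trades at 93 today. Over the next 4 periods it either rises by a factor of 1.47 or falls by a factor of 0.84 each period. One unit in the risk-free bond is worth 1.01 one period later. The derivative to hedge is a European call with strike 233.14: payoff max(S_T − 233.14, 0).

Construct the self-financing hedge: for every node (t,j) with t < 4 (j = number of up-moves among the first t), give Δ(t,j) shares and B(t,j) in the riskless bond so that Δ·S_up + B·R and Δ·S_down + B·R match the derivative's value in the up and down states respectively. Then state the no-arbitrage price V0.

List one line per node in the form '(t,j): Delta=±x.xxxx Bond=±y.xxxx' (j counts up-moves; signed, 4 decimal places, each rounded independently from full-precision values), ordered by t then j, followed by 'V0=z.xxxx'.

The replicating-portfolio and risk-neutral prices coincide; use p* = (1.01−0.84)/(1.47−0.84) = 0.2698 for the latter.
Terminal payoffs: V(4,0)=0.0000, V(4,1)=0.0000, V(4,2)=0.0000, V(4,3)=15.0100, V(4,4)=201.1225
(3,0): S=55.1215. Δ = (V_up−V_dn)/(S_up−S_dn) = (0.0000−0.0000)/(81.0286−46.3020) = 0.0000. V = [p*·0.0000 + (1−p*)·0.0000]/1.01 = 0.0000. B = V − Δ·S = 0.0000.
(3,1): S=96.4626. Δ = (V_up−V_dn)/(S_up−S_dn) = (0.0000−0.0000)/(141.8000−81.0286) = 0.0000. V = [p*·0.0000 + (1−p*)·0.0000]/1.01 = 0.0000. B = V − Δ·S = 0.0000.
(3,2): S=168.8095. Δ = (V_up−V_dn)/(S_up−S_dn) = (15.0100−0.0000)/(248.1500−141.8000) = 0.1411. V = [p*·15.0100 + (1−p*)·0.0000]/1.01 = 4.0102. B = V − Δ·S = -19.8152.
(3,3): S=295.4166. Δ = (V_up−V_dn)/(S_up−S_dn) = (201.1225−15.0100)/(434.2625−248.1500) = 1.0000. V = [p*·201.1225 + (1−p*)·15.0100]/1.01 = 64.5850. B = V − Δ·S = -230.8317.
(2,0): S=65.6208. Δ = (V_up−V_dn)/(S_up−S_dn) = (0.0000−0.0000)/(96.4626−55.1215) = 0.0000. V = [p*·0.0000 + (1−p*)·0.0000]/1.01 = 0.0000. B = V − Δ·S = 0.0000.
(2,1): S=114.8364. Δ = (V_up−V_dn)/(S_up−S_dn) = (4.0102−0.0000)/(168.8095−96.4626) = 0.0554. V = [p*·4.0102 + (1−p*)·0.0000]/1.01 = 1.0714. B = V − Δ·S = -5.2940.
(2,2): S=200.9637. Δ = (V_up−V_dn)/(S_up−S_dn) = (64.5850−4.0102)/(295.4166−168.8095) = 0.4784. V = [p*·64.5850 + (1−p*)·4.0102]/1.01 = 20.1542. B = V − Δ·S = -75.9962.
(1,0): S=78.1200. Δ = (V_up−V_dn)/(S_up−S_dn) = (1.0714−0.0000)/(114.8364−65.6208) = 0.0218. V = [p*·1.0714 + (1−p*)·0.0000]/1.01 = 0.2862. B = V − Δ·S = -1.4144.
(1,1): S=136.7100. Δ = (V_up−V_dn)/(S_up−S_dn) = (20.1542−1.0714)/(200.9637−114.8364) = 0.2216. V = [p*·20.1542 + (1−p*)·1.0714]/1.01 = 6.1591. B = V − Δ·S = -24.1311.
(0,0): S=93.0000. Δ = (V_up−V_dn)/(S_up−S_dn) = (6.1591−0.2862)/(136.7100−78.1200) = 0.1002. V = [p*·6.1591 + (1−p*)·0.2862]/1.01 = 1.8525. B = V − Δ·S = -7.4696.
Self-financing check: at every node Δ·S+B equals the discounted successor values.

(0,0): Delta=0.1002 Bond=-7.4696
(1,0): Delta=0.0218 Bond=-1.4144
(1,1): Delta=0.2216 Bond=-24.1311
(2,0): Delta=0.0000 Bond=0.0000
(2,1): Delta=0.0554 Bond=-5.2940
(2,2): Delta=0.4784 Bond=-75.9962
(3,0): Delta=0.0000 Bond=0.0000
(3,1): Delta=0.0000 Bond=0.0000
(3,2): Delta=0.1411 Bond=-19.8152
(3,3): Delta=1.0000 Bond=-230.8317
V0=1.8525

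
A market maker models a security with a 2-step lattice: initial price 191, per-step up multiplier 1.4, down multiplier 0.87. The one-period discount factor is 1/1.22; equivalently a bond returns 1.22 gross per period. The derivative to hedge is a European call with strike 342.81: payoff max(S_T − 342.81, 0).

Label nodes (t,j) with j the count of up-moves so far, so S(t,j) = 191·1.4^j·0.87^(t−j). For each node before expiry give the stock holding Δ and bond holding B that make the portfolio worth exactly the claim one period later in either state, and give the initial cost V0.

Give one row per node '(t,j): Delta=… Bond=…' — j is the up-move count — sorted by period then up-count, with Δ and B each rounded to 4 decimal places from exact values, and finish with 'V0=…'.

Risk-neutral probability p* = (R−d)/(u−d) = (1.22−0.87)/(1.4−0.87) = 0.6604.
Terminal payoffs: V(2,0)=0.0000, V(2,1)=0.0000, V(2,2)=31.5500
(1,0): S=166.1700. Δ = (V_up−V_dn)/(S_up−S_dn) = (0.0000−0.0000)/(232.6380−144.5679) = 0.0000. V = [p*·0.0000 + (1−p*)·0.0000]/1.22 = 0.0000. B = V − Δ·S = 0.0000.
(1,1): S=267.4000. Δ = (V_up−V_dn)/(S_up−S_dn) = (31.5500−0.0000)/(374.3600−232.6380) = 0.2226. V = [p*·31.5500 + (1−p*)·0.0000]/1.22 = 17.0778. B = V − Δ·S = -42.4505.
(0,0): S=191.0000. Δ = (V_up−V_dn)/(S_up−S_dn) = (17.0778−0.0000)/(267.4000−166.1700) = 0.1687. V = [p*·17.0778 + (1−p*)·0.0000]/1.22 = 9.2441. B = V − Δ·S = -22.9782.
Self-financing check: at every node Δ·S+B equals the discounted successor values.

(0,0): Delta=0.1687 Bond=-22.9782
(1,0): Delta=0.0000 Bond=0.0000
(1,1): Delta=0.2226 Bond=-42.4505
V0=9.2441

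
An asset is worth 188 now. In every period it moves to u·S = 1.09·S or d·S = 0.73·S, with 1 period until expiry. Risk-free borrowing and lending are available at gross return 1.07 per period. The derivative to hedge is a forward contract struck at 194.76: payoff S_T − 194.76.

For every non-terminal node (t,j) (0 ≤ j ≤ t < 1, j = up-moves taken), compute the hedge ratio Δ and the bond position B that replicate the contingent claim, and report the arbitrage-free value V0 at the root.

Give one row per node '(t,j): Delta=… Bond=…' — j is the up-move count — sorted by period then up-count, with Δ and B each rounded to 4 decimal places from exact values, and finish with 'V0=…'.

Since d<R<u, set p* = (R−d)/(u−d) = 0.9444; price each node as the discounted p*-expectation of its children.
At expiry t=1: V(1,0)=-57.5200, V(1,1)=10.1600
  t=0,j=0: stock 188.0000 → up 204.9200 (V=10.1600), down 137.2400 (V=-57.5200). Price 5.9813; hedge Δ=1.0000, bond B=-182.0187.
Self-financing check: at every node Δ·S+B equals the discounted successor values.

(0,0): Delta=1.0000 Bond=-182.0187
V0=5.9813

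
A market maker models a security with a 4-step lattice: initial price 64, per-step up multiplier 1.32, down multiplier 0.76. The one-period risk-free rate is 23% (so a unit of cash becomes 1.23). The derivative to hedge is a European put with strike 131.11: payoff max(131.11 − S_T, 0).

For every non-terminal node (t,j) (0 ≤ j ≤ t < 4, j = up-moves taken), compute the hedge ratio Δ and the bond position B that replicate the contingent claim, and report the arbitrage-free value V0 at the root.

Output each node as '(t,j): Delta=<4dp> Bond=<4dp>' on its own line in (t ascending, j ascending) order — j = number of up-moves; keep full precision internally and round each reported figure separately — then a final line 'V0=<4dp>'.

(0,0): Delta=-0.4399 Bond=35.1307
(1,0): Delta=-1.0000 Bond=70.4564
(1,1): Delta=-0.3781 Bond=37.9935
(2,0): Delta=-1.0000 Bond=86.6614
(2,1): Delta=-1.0000 Bond=86.6614
(2,2): Delta=-0.3095 Bond=39.0860
(3,0): Delta=-1.0000 Bond=106.5935
(3,1): Delta=-1.0000 Bond=106.5935
(3,2): Delta=-1.0000 Bond=106.5935
(3,3): Delta=-0.2334 Bond=36.8702
V0=6.9802

No-arbitrage ⇒ martingale measure with p* = (R−d)/(u−d) = 0.8393.
Payoff layer (t=4): V(4,0)=109.7582, V(4,1)=94.0253, V(4,2)=66.6997, V(4,3)=19.2396, V(4,4)=0.0000
Node (3,0) S=28.0945: V=(p*·94.0253+(1−p*)·109.7582)/1.23=78.4990; Δ=(94.0253−109.7582)/(37.0847−21.3518)=-1.0000; B=V−Δ·S=106.5935
Node (3,1) S=48.7956: V=(p*·66.6997+(1−p*)·94.0253)/1.23=57.7978; Δ=(66.6997−94.0253)/(64.4103−37.0847)=-1.0000; B=V−Δ·S=106.5935
Node (3,2) S=84.7503: V=(p*·19.2396+(1−p*)·66.6997)/1.23=21.8432; Δ=(19.2396−66.6997)/(111.8704−64.4103)=-1.0000; B=V−Δ·S=106.5935
Node (3,3) S=147.1980: V=(p*·0.0000+(1−p*)·19.2396)/1.23=2.5139; Δ=(0.0000−19.2396)/(194.3013−111.8704)=-0.2334; B=V−Δ·S=36.8702
Node (2,0) S=36.9664: V=(p*·57.7978+(1−p*)·78.4990)/1.23=49.6950; Δ=(57.7978−78.4990)/(48.7956−28.0945)=-1.0000; B=V−Δ·S=86.6614
Node (2,1) S=64.2048: V=(p*·21.8432+(1−p*)·57.7978)/1.23=22.4566; Δ=(21.8432−57.7978)/(84.7503−48.7956)=-1.0000; B=V−Δ·S=86.6614
Node (2,2) S=111.5136: V=(p*·2.5139+(1−p*)·21.8432)/1.23=4.5694; Δ=(2.5139−21.8432)/(147.1980−84.7503)=-0.3095; B=V−Δ·S=39.0860
Node (1,0) S=48.6400: V=(p*·22.4566+(1−p*)·49.6950)/1.23=21.8164; Δ=(22.4566−49.6950)/(64.2048−36.9664)=-1.0000; B=V−Δ·S=70.4564
Node (1,1) S=84.4800: V=(p*·4.5694+(1−p*)·22.4566)/1.23=6.0521; Δ=(4.5694−22.4566)/(111.5136−64.2048)=-0.3781; B=V−Δ·S=37.9935
Node (0,0) S=64.0000: V=(p*·6.0521+(1−p*)·21.8164)/1.23=6.9802; Δ=(6.0521−21.8164)/(84.4800−48.6400)=-0.4399; B=V−Δ·S=35.1307
Root portfolio cost Δ·64+B reproduces V0=6.9802.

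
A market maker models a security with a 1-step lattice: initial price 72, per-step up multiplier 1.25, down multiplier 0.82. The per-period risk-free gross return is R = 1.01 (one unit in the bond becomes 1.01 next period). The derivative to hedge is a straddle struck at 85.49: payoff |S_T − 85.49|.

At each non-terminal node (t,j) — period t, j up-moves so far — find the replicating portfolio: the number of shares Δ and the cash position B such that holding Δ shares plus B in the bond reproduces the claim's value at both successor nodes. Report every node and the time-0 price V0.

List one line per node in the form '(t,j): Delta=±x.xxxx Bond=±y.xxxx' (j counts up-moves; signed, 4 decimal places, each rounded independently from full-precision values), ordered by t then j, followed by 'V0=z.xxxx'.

Under the risk-neutral measure, an up-move has probability p* = (R−d)/(u−d) = 0.4419 and values discount at R = 1.01.
Payoff layer (t=1): V(1,0)=26.4500, V(1,1)=4.5100
Node (0,0) S=72.0000: V=(p*·4.5100+(1−p*)·26.4500)/1.01=16.5897; Δ=(4.5100−26.4500)/(90.0000−59.0400)=-0.7087; B=V−Δ·S=67.6129
Each (Δ,B) replicates both successor values, so the strategy is self-financing and V0 is arbitrage-free.

(0,0): Delta=-0.7087 Bond=67.6129
V0=16.5897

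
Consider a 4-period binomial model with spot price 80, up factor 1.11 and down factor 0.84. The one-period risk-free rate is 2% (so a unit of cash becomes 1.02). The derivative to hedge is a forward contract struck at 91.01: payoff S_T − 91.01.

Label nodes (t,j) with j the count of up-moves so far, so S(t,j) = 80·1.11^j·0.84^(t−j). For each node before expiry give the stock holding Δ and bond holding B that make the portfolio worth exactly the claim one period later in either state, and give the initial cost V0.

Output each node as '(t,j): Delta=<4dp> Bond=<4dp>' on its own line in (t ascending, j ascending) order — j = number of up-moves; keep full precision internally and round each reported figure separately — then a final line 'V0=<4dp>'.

Under the risk-neutral measure, an up-move has probability p* = (R−d)/(u−d) = 0.6667 and values discount at R = 1.02.
Terminal values V(4,·): V(4,0)=-51.1803, V(4,1)=-38.3779, V(4,2)=-21.4604, V(4,3)=0.8948, V(4,4)=30.4356
(3,0): S=47.4163. Δ = (V_up−V_dn)/(S_up−S_dn) = (-38.3779−-51.1803)/(52.6321−39.8297) = 1.0000. V = [p*·-38.3779 + (1−p*)·-51.1803]/1.02 = -41.8092. B = V − Δ·S = -89.2255.
(3,1): S=62.6573. Δ = (V_up−V_dn)/(S_up−S_dn) = (-21.4604−-38.3779)/(69.5496−52.6321) = 1.0000. V = [p*·-21.4604 + (1−p*)·-38.3779]/1.02 = -26.5682. B = V − Δ·S = -89.2255.
(3,2): S=82.7971. Δ = (V_up−V_dn)/(S_up−S_dn) = (0.8948−-21.4604)/(91.9048−69.5496) = 1.0000. V = [p*·0.8948 + (1−p*)·-21.4604]/1.02 = -6.4284. B = V − Δ·S = -89.2255.
(3,3): S=109.4105. Δ = (V_up−V_dn)/(S_up−S_dn) = (30.4356−0.8948)/(121.4456−91.9048) = 1.0000. V = [p*·30.4356 + (1−p*)·0.8948]/1.02 = 20.1850. B = V − Δ·S = -89.2255.
(2,0): S=56.4480. Δ = (V_up−V_dn)/(S_up−S_dn) = (-26.5682−-41.8092)/(62.6573−47.4163) = 1.0000. V = [p*·-26.5682 + (1−p*)·-41.8092]/1.02 = -31.0280. B = V − Δ·S = -87.4760.
(2,1): S=74.5920. Δ = (V_up−V_dn)/(S_up−S_dn) = (-6.4284−-26.5682)/(82.7971−62.6573) = 1.0000. V = [p*·-6.4284 + (1−p*)·-26.5682]/1.02 = -12.8840. B = V − Δ·S = -87.4760.
(2,2): S=98.5680. Δ = (V_up−V_dn)/(S_up−S_dn) = (20.1850−-6.4284)/(109.4105−82.7971) = 1.0000. V = [p*·20.1850 + (1−p*)·-6.4284]/1.02 = 11.0920. B = V − Δ·S = -87.4760.
(1,0): S=67.2000. Δ = (V_up−V_dn)/(S_up−S_dn) = (-12.8840−-31.0280)/(74.5920−56.4480) = 1.0000. V = [p*·-12.8840 + (1−p*)·-31.0280]/1.02 = -18.5608. B = V − Δ·S = -85.7608.
(1,1): S=88.8000. Δ = (V_up−V_dn)/(S_up−S_dn) = (11.0920−-12.8840)/(98.5680−74.5920) = 1.0000. V = [p*·11.0920 + (1−p*)·-12.8840]/1.02 = 3.0392. B = V − Δ·S = -85.7608.
(0,0): S=80.0000. Δ = (V_up−V_dn)/(S_up−S_dn) = (3.0392−-18.5608)/(88.8000−67.2000) = 1.0000. V = [p*·3.0392 + (1−p*)·-18.5608]/1.02 = -4.0792. B = V − Δ·S = -84.0792.
Check: Δ(0,0)·S0 + B(0,0) = -4.0792 = V0.

(0,0): Delta=1.0000 Bond=-84.0792
(1,0): Delta=1.0000 Bond=-85.7608
(1,1): Delta=1.0000 Bond=-85.7608
(2,0): Delta=1.0000 Bond=-87.4760
(2,1): Delta=1.0000 Bond=-87.4760
(2,2): Delta=1.0000 Bond=-87.4760
(3,0): Delta=1.0000 Bond=-89.2255
(3,1): Delta=1.0000 Bond=-89.2255
(3,2): Delta=1.0000 Bond=-89.2255
(3,3): Delta=1.0000 Bond=-89.2255
V0=-4.0792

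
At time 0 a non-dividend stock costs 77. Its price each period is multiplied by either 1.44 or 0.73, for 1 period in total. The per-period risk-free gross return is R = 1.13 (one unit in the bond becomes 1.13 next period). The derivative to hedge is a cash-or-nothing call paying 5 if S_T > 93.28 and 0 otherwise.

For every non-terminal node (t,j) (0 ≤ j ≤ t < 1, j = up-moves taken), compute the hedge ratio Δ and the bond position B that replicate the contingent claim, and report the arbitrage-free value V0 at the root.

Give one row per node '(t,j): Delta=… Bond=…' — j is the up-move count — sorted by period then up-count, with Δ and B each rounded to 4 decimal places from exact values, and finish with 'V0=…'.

Since d<R<u, set p* = (R−d)/(u−d) = 0.5634; price each node as the discounted p*-expectation of its children.
Payoff layer (t=1): V(1,0)=0.0000, V(1,1)=5.0000
(0,0): S=77.0000. Δ = (V_up−V_dn)/(S_up−S_dn) = (5.0000−0.0000)/(110.8800−56.2100) = 0.0915. V = [p*·5.0000 + (1−p*)·0.0000]/1.13 = 2.4928. B = V − Δ·S = -4.5494.
Each (Δ,B) replicates both successor values, so the strategy is self-financing and V0 is arbitrage-free.

(0,0): Delta=0.0915 Bond=-4.5494
V0=2.4928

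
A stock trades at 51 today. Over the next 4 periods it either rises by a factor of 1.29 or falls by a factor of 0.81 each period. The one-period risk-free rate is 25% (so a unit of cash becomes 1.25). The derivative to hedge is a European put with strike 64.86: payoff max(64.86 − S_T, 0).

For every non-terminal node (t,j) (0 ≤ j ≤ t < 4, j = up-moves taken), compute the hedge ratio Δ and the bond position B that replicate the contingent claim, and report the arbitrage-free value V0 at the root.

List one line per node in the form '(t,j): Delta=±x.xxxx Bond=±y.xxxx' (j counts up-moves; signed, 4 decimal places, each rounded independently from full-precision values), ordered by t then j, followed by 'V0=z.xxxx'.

Under the risk-neutral measure, an up-move has probability p* = (R−d)/(u−d) = 0.9167 and values discount at R = 1.25.
At expiry t=4: V(4,0)=42.9062, V(4,1)=29.8965, V(4,2)=9.1774, V(4,3)=0.0000, V(4,4)=0.0000
Node (3,0) S=27.1035: V=(p*·29.8965+(1−p*)·42.9062)/1.25=24.7845; Δ=(29.8965−42.9062)/(34.9635−21.9538)=-1.0000; B=V−Δ·S=51.8880
Node (3,1) S=43.1648: V=(p*·9.1774+(1−p*)·29.8965)/1.25=8.7232; Δ=(9.1774−29.8965)/(55.6826−34.9635)=-1.0000; B=V−Δ·S=51.8880
Node (3,2) S=68.7440: V=(p*·0.0000+(1−p*)·9.1774)/1.25=0.6118; Δ=(0.0000−9.1774)/(88.6797−55.6826)=-0.2781; B=V−Δ·S=19.7314
Node (3,3) S=109.4811: V=(p*·0.0000+(1−p*)·0.0000)/1.25=0.0000; Δ=(0.0000−0.0000)/(141.2307−88.6797)=0.0000; B=V−Δ·S=0.0000
Node (2,0) S=33.4611: V=(p*·8.7232+(1−p*)·24.7845)/1.25=8.0493; Δ=(8.7232−24.7845)/(43.1648−27.1035)=-1.0000; B=V−Δ·S=41.5104
Node (2,1) S=53.2899: V=(p*·0.6118+(1−p*)·8.7232)/1.25=1.0302; Δ=(0.6118−8.7232)/(68.7440−43.1648)=-0.3171; B=V−Δ·S=17.9289
Node (2,2) S=84.8691: V=(p*·0.0000+(1−p*)·0.6118)/1.25=0.0408; Δ=(0.0000−0.6118)/(109.4811−68.7440)=-0.0150; B=V−Δ·S=1.3154
Node (1,0) S=41.3100: V=(p*·1.0302+(1−p*)·8.0493)/1.25=1.2921; Δ=(1.0302−8.0493)/(53.2899−33.4611)=-0.3540; B=V−Δ·S=15.9152
Node (1,1) S=65.7900: V=(p*·0.0408+(1−p*)·1.0302)/1.25=0.0986; Δ=(0.0408−1.0302)/(84.8691−53.2899)=-0.0313; B=V−Δ·S=2.1599
Node (0,0) S=51.0000: V=(p*·0.0986+(1−p*)·1.2921)/1.25=0.1584; Δ=(0.0986−1.2921)/(65.7900−41.3100)=-0.0488; B=V−Δ·S=2.6449
Root portfolio cost Δ·51+B reproduces V0=0.1584.

(0,0): Delta=-0.0488 Bond=2.6449
(1,0): Delta=-0.3540 Bond=15.9152
(1,1): Delta=-0.0313 Bond=2.1599
(2,0): Delta=-1.0000 Bond=41.5104
(2,1): Delta=-0.3171 Bond=17.9289
(2,2): Delta=-0.0150 Bond=1.3154
(3,0): Delta=-1.0000 Bond=51.8880
(3,1): Delta=-1.0000 Bond=51.8880
(3,2): Delta=-0.2781 Bond=19.7314
(3,3): Delta=0.0000 Bond=0.0000
V0=0.1584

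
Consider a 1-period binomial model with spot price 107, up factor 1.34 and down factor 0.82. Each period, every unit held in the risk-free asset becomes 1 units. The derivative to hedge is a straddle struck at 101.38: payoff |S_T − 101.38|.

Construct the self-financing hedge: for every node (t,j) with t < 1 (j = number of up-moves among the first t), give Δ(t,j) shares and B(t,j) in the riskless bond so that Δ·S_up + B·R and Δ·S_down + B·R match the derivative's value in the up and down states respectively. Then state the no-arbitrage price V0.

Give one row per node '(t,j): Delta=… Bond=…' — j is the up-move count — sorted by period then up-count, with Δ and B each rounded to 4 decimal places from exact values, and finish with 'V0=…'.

The replicating-portfolio and risk-neutral prices coincide; use p* = (1−0.82)/(1.34−0.82) = 0.3462 for the latter.
Terminal values V(1,·): V(1,0)=13.6400, V(1,1)=42.0000
(0,0): S=107.0000. Δ = (V_up−V_dn)/(S_up−S_dn) = (42.0000−13.6400)/(143.3800−87.7400) = 0.5097. V = [p*·42.0000 + (1−p*)·13.6400]/1 = 23.4569. B = V − Δ·S = -31.0815.
The time-0 hedge costs 23.4569, which is the no-arbitrage price.

(0,0): Delta=0.5097 Bond=-31.0815
V0=23.4569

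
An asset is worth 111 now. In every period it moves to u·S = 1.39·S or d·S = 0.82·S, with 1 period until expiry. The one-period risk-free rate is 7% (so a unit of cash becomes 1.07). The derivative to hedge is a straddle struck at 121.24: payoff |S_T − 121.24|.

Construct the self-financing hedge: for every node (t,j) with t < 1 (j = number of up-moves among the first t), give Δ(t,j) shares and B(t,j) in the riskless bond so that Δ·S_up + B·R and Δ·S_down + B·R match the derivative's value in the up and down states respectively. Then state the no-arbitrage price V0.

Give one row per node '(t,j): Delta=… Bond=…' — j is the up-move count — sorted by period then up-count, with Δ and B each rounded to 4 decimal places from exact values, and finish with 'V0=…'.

Under the risk-neutral measure, an up-move has probability p* = (R−d)/(u−d) = 0.4386 and values discount at R = 1.07.
Payoff layer (t=1): V(1,0)=30.2200, V(1,1)=33.0500
  t=0,j=0: stock 111.0000 → up 154.2900 (V=33.0500), down 91.0200 (V=30.2200). Price 29.4030; hedge Δ=0.0447, bond B=24.4381.
The time-0 hedge costs 29.4030, which is the no-arbitrage price.

(0,0): Delta=0.0447 Bond=24.4381
V0=29.4030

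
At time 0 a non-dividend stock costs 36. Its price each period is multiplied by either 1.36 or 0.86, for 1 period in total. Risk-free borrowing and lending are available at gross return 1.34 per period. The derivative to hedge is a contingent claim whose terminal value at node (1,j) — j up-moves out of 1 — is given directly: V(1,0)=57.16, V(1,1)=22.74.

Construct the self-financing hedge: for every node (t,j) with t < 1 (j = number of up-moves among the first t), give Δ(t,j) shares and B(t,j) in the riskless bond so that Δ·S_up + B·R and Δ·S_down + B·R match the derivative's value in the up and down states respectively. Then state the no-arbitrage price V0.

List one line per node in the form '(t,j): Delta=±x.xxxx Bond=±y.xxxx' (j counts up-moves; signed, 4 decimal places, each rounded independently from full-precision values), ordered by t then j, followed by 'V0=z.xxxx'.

Since d<R<u, set p* = (R−d)/(u−d) = 0.9600; price each node as the discounted p*-expectation of its children.
Terminal values V(1,·): V(1,0)=57.1600, V(1,1)=22.7400
(0,0): S=36.0000. Δ = (V_up−V_dn)/(S_up−S_dn) = (22.7400−57.1600)/(48.9600−30.9600) = -1.9122. V = [p*·22.7400 + (1−p*)·57.1600]/1.34 = 17.9976. B = V − Δ·S = 86.8376.
Check: Δ(0,0)·S0 + B(0,0) = 17.9976 = V0.

(0,0): Delta=-1.9122 Bond=86.8376
V0=17.9976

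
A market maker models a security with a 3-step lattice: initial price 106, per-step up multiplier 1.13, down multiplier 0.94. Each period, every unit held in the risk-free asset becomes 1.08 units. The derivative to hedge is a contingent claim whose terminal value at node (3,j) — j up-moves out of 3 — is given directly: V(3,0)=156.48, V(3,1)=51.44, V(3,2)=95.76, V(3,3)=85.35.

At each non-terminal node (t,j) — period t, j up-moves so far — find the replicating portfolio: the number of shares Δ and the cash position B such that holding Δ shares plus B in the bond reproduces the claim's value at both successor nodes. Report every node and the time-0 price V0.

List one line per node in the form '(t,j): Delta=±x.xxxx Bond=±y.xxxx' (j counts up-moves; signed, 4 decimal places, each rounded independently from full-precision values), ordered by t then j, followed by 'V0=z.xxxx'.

(0,0): Delta=0.1814 Bond=48.9742
(1,0): Delta=0.2453 Bond=46.5298
(1,1): Delta=0.1624 Bond=55.1645
(2,0): Delta=-5.9025 Bond=626.0663
(2,1): Delta=2.0717 Bond=-155.3957
(2,2): Delta=-0.4048 Bond=136.3538
V0=68.2039

Under the risk-neutral measure, an up-move has probability p* = (R−d)/(u−d) = 0.7368 and values discount at R = 1.08.
At expiry t=3: V(3,0)=156.4800, V(3,1)=51.4400, V(3,2)=95.7600, V(3,3)=85.3500
  t=2,j=0: stock 93.6616 → up 105.8376 (V=51.4400), down 88.0419 (V=156.4800). Price 73.2242; hedge Δ=-5.9025, bond B=626.0663.
  t=2,j=1: stock 112.5932 → up 127.2303 (V=95.7600), down 105.8376 (V=51.4400). Price 77.8674; hedge Δ=2.0717, bond B=-155.3957.
  t=2,j=2: stock 135.3514 → up 152.9471 (V=85.3500), down 127.2303 (V=95.7600). Price 81.5643; hedge Δ=-0.4048, bond B=136.3538.
  t=1,j=0: stock 99.6400 → up 112.5932 (V=77.8674), down 93.6616 (V=73.2242). Price 70.9681; hedge Δ=0.2453, bond B=46.5298.
  t=1,j=1: stock 119.7800 → up 135.3514 (V=81.5643), down 112.5932 (V=77.8674). Price 74.6217; hedge Δ=0.1624, bond B=55.1645.
  t=0,j=0: stock 106.0000 → up 119.7800 (V=74.6217), down 99.6400 (V=70.9681). Price 68.2039; hedge Δ=0.1814, bond B=48.9742.
Check: Δ(0,0)·S0 + B(0,0) = 68.2039 = V0.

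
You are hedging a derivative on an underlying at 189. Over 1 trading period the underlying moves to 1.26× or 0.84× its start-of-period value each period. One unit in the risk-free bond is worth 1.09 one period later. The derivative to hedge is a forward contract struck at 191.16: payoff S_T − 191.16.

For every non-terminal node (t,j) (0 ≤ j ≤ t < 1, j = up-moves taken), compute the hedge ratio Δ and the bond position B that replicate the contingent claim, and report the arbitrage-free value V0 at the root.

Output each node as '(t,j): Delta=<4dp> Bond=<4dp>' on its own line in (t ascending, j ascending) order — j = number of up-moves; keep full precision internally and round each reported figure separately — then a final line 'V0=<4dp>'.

(0,0): Delta=1.0000 Bond=-175.3761
V0=13.6239

Since d<R<u, set p* = (R−d)/(u−d) = 0.5952; price each node as the discounted p*-expectation of its children.
Terminal payoffs: V(1,0)=-32.4000, V(1,1)=46.9800
Node (0,0) S=189.0000: V=(p*·46.9800+(1−p*)·-32.4000)/1.09=13.6239; Δ=(46.9800−-32.4000)/(238.1400−158.7600)=1.0000; B=V−Δ·S=-175.3761
Check: Δ(0,0)·S0 + B(0,0) = 13.6239 = V0.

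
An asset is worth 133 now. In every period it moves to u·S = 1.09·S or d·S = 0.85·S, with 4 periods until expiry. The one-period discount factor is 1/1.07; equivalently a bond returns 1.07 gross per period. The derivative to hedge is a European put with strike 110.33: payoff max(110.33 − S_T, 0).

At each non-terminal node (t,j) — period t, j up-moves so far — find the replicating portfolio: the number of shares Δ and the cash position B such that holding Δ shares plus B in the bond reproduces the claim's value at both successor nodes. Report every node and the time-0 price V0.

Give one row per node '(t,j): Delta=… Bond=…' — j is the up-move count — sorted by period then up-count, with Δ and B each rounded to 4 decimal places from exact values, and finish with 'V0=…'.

(0,0): Delta=-0.0107 Bond=1.4581
(1,0): Delta=-0.1091 Bond=12.6899
(1,1): Delta=-0.0037 Bond=0.5484
(2,0): Delta=-0.8574 Bond=85.4847
(2,1): Delta=-0.0561 Bond=7.0413
(2,2): Delta=0.0000 Bond=0.0000
(3,0): Delta=-1.0000 Bond=103.1121
(3,1): Delta=-0.8473 Bond=90.4101
(3,2): Delta=0.0000 Bond=0.0000
(3,3): Delta=0.0000 Bond=0.0000
V0=0.0360

Under the risk-neutral measure, an up-move has probability p* = (R−d)/(u−d) = 0.9167 and values discount at R = 1.07.
At expiry t=4: V(4,0)=40.9032, V(4,1)=21.3003, V(4,2)=0.0000, V(4,3)=0.0000, V(4,4)=0.0000
Node (3,0) S=81.6786: V=(p*·21.3003+(1−p*)·40.9032)/1.07=21.4335; Δ=(21.3003−40.9032)/(89.0297−69.4268)=-1.0000; B=V−Δ·S=103.1121
Node (3,1) S=104.7408: V=(p*·0.0000+(1−p*)·21.3003)/1.07=1.6589; Δ=(0.0000−21.3003)/(114.1675−89.0297)=-0.8473; B=V−Δ·S=90.4101
Node (3,2) S=134.3147: V=(p*·0.0000+(1−p*)·0.0000)/1.07=0.0000; Δ=(0.0000−0.0000)/(146.4030−114.1675)=0.0000; B=V−Δ·S=0.0000
Node (3,3) S=172.2389: V=(p*·0.0000+(1−p*)·0.0000)/1.07=0.0000; Δ=(0.0000−0.0000)/(187.7404−146.4030)=0.0000; B=V−Δ·S=0.0000
Node (2,0) S=96.0925: V=(p*·1.6589+(1−p*)·21.4335)/1.07=3.0905; Δ=(1.6589−21.4335)/(104.7408−81.6786)=-0.8574; B=V−Δ·S=85.4847
Node (2,1) S=123.2245: V=(p*·0.0000+(1−p*)·1.6589)/1.07=0.1292; Δ=(0.0000−1.6589)/(134.3147−104.7408)=-0.0561; B=V−Δ·S=7.0413
Node (2,2) S=158.0173: V=(p*·0.0000+(1−p*)·0.0000)/1.07=0.0000; Δ=(0.0000−0.0000)/(172.2389−134.3147)=0.0000; B=V−Δ·S=0.0000
Node (1,0) S=113.0500: V=(p*·0.1292+(1−p*)·3.0905)/1.07=0.3514; Δ=(0.1292−3.0905)/(123.2245−96.0925)=-0.1091; B=V−Δ·S=12.6899
Node (1,1) S=144.9700: V=(p*·0.0000+(1−p*)·0.1292)/1.07=0.0101; Δ=(0.0000−0.1292)/(158.0173−123.2245)=-0.0037; B=V−Δ·S=0.5484
Node (0,0) S=133.0000: V=(p*·0.0101+(1−p*)·0.3514)/1.07=0.0360; Δ=(0.0101−0.3514)/(144.9700−113.0500)=-0.0107; B=V−Δ·S=1.4581
Each (Δ,B) replicates both successor values, so the strategy is self-financing and V0 is arbitrage-free.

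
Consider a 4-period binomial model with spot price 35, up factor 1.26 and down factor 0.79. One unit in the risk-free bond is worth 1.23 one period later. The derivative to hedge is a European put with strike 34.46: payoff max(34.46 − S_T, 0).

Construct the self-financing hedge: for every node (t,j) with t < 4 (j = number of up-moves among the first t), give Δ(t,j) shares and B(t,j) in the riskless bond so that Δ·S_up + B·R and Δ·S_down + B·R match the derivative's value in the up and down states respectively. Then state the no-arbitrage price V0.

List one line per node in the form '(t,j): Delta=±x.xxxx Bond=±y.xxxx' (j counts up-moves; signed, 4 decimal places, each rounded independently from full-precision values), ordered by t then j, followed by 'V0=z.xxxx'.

Risk-neutral probability p* = (R−d)/(u−d) = (1.23−0.79)/(1.26−0.79) = 0.9362.
At expiry t=4: V(4,0)=20.8275, V(4,1)=12.7170, V(4,2)=0.0000, V(4,3)=0.0000, V(4,4)=0.0000
  t=3,j=0: stock 17.2564 → up 21.7430 (V=12.7170), down 13.6325 (V=20.8275). Price 10.7599; hedge Δ=-1.0000, bond B=28.0163.
  t=3,j=1: stock 27.5228 → up 34.6787 (V=0.0000), down 21.7430 (V=12.7170). Price 0.6599; hedge Δ=-0.9831, bond B=27.7173.
  t=3,j=2: stock 43.8971 → up 55.3104 (V=0.0000), down 34.6787 (V=0.0000). Price 0.0000; hedge Δ=0.0000, bond B=0.0000.
  t=3,j=3: stock 70.0132 → up 88.2166 (V=0.0000), down 55.3104 (V=0.0000). Price 0.0000; hedge Δ=0.0000, bond B=0.0000.
  t=2,j=0: stock 21.8435 → up 27.5228 (V=0.6599), down 17.2564 (V=10.7599). Price 1.0607; hedge Δ=-0.9838, bond B=22.5499.
  t=2,j=1: stock 34.8390 → up 43.8971 (V=0.0000), down 27.5228 (V=0.6599). Price 0.0342; hedge Δ=-0.0403, bond B=1.4384.
  t=2,j=2: stock 55.5660 → up 70.0132 (V=0.0000), down 43.8971 (V=0.0000). Price 0.0000; hedge Δ=0.0000, bond B=0.0000.
  t=1,j=0: stock 27.6500 → up 34.8390 (V=0.0342), down 21.8435 (V=1.0607). Price 0.0811; hedge Δ=-0.0790, bond B=2.2650.
  t=1,j=1: stock 44.1000 → up 55.5660 (V=0.0000), down 34.8390 (V=0.0342). Price 0.0018; hedge Δ=-0.0017, bond B=0.0746.
  t=0,j=0: stock 35.0000 → up 44.1000 (V=0.0018), down 27.6500 (V=0.0811). Price 0.0056; hedge Δ=-0.0048, bond B=0.1744.
Self-financing check: at every node Δ·S+B equals the discounted successor values.

(0,0): Delta=-0.0048 Bond=0.1744
(1,0): Delta=-0.0790 Bond=2.2650
(1,1): Delta=-0.0017 Bond=0.0746
(2,0): Delta=-0.9838 Bond=22.5499
(2,1): Delta=-0.0403 Bond=1.4384
(2,2): Delta=0.0000 Bond=0.0000
(3,0): Delta=-1.0000 Bond=28.0163
(3,1): Delta=-0.9831 Bond=27.7173
(3,2): Delta=0.0000 Bond=0.0000
(3,3): Delta=0.0000 Bond=0.0000
V0=0.0056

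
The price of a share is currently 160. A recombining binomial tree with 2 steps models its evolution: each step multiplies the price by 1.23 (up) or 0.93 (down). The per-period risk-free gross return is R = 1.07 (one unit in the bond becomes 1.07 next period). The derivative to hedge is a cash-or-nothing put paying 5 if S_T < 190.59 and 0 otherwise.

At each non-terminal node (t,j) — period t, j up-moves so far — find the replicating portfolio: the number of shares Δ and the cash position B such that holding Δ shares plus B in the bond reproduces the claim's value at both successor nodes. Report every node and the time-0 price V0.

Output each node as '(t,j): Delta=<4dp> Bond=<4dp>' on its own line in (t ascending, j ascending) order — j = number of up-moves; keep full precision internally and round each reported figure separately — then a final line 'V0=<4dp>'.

(0,0): Delta=-0.0454 Bond=10.6851
(1,0): Delta=0.0000 Bond=4.6729
(1,1): Delta=-0.0847 Bond=19.1589
V0=3.4161

Under the risk-neutral measure, an up-move has probability p* = (R−d)/(u−d) = 0.4667 and values discount at R = 1.07.
Payoff layer (t=2): V(2,0)=5.0000, V(2,1)=5.0000, V(2,2)=0.0000
  t=1,j=0: stock 148.8000 → up 183.0240 (V=5.0000), down 138.3840 (V=5.0000). Price 4.6729; hedge Δ=0.0000, bond B=4.6729.
  t=1,j=1: stock 196.8000 → up 242.0640 (V=0.0000), down 183.0240 (V=5.0000). Price 2.4922; hedge Δ=-0.0847, bond B=19.1589.
  t=0,j=0: stock 160.0000 → up 196.8000 (V=2.4922), down 148.8000 (V=4.6729). Price 3.4161; hedge Δ=-0.0454, bond B=10.6851.
Check: Δ(0,0)·S0 + B(0,0) = 3.4161 = V0.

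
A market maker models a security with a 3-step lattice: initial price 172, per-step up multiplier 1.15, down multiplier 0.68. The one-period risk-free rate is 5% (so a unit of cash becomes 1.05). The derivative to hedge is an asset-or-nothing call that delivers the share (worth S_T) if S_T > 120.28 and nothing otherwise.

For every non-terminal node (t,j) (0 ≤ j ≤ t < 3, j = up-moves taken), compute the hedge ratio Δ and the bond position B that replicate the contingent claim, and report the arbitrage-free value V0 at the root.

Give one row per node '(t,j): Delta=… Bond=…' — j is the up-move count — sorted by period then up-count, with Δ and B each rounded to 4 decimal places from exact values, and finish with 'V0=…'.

(0,0): Delta=1.3248 Bond=-64.7608
(1,0): Delta=2.1097 Bond=-159.7973
(1,1): Delta=1.1994 Bond=-43.1885
(2,0): Delta=0.0000 Bond=0.0000
(2,1): Delta=2.4468 Bond=-213.1350
(2,2): Delta=1.0000 Bond=0.0000
V0=163.1030

Risk-neutral probability p* = (R−d)/(u−d) = (1.05−0.68)/(1.15−0.68) = 0.7872.
Terminal values V(3,·): V(3,0)=0.0000, V(3,1)=0.0000, V(3,2)=154.6796, V(3,3)=261.5905
Node (2,0) S=79.5328: V=(p*·0.0000+(1−p*)·0.0000)/1.05=0.0000; Δ=(0.0000−0.0000)/(91.4627−54.0823)=0.0000; B=V−Δ·S=0.0000
Node (2,1) S=134.5040: V=(p*·154.6796+(1−p*)·0.0000)/1.05=115.9705; Δ=(154.6796−0.0000)/(154.6796−91.4627)=2.4468; B=V−Δ·S=-213.1350
Node (2,2) S=227.4700: V=(p*·261.5905+(1−p*)·154.6796)/1.05=227.4700; Δ=(261.5905−154.6796)/(261.5905−154.6796)=1.0000; B=V−Δ·S=0.0000
Node (1,0) S=116.9600: V=(p*·115.9705+(1−p*)·0.0000)/1.05=86.9485; Δ=(115.9705−0.0000)/(134.5040−79.5328)=2.1097; B=V−Δ·S=-159.7973
Node (1,1) S=197.8000: V=(p*·227.4700+(1−p*)·115.9705)/1.05=194.0445; Δ=(227.4700−115.9705)/(227.4700−134.5040)=1.1994; B=V−Δ·S=-43.1885
Node (0,0) S=172.0000: V=(p*·194.0445+(1−p*)·86.9485)/1.05=163.1030; Δ=(194.0445−86.9485)/(197.8000−116.9600)=1.3248; B=V−Δ·S=-64.7608
The time-0 hedge costs 163.1030, which is the no-arbitrage price.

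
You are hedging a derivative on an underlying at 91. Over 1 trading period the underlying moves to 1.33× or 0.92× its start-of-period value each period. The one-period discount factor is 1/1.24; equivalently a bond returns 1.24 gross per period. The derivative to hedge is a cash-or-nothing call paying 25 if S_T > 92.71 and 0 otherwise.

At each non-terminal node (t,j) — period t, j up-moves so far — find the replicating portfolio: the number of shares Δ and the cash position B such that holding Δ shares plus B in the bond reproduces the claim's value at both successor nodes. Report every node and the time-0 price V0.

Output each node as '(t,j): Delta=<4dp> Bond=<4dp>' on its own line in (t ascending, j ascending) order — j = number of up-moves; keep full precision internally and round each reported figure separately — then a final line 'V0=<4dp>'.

Since d<R<u, set p* = (R−d)/(u−d) = 0.7805; price each node as the discounted p*-expectation of its children.
Terminal values V(1,·): V(1,0)=0.0000, V(1,1)=25.0000
(0,0): S=91.0000. Δ = (V_up−V_dn)/(S_up−S_dn) = (25.0000−0.0000)/(121.0300−83.7200) = 0.6701. V = [p*·25.0000 + (1−p*)·0.0000]/1.24 = 15.7356. B = V − Δ·S = -45.2400.
Root portfolio cost Δ·91+B reproduces V0=15.7356.

(0,0): Delta=0.6701 Bond=-45.2400
V0=15.7356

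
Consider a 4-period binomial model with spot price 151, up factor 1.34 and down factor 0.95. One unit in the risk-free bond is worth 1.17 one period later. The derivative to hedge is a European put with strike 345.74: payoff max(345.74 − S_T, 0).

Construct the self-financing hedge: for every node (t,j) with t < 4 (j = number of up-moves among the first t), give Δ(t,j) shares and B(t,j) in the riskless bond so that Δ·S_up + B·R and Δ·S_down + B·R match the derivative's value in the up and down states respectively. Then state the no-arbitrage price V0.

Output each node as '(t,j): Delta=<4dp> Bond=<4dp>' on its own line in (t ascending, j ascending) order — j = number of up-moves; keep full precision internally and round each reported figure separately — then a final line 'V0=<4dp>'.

Under the risk-neutral measure, an up-move has probability p* = (R−d)/(u−d) = 0.5641 and values discount at R = 1.17.
Terminal payoffs: V(4,0)=222.7496, V(4,1)=172.2587, V(4,2)=101.0401, V(4,3)=0.5844, V(4,4)=0.0000
(3,0): S=129.4636. Δ = (V_up−V_dn)/(S_up−S_dn) = (172.2587−222.7496)/(173.4813−122.9904) = -1.0000. V = [p*·172.2587 + (1−p*)·222.7496]/1.17 = 166.0406. B = V − Δ·S = 295.5043.
(3,1): S=182.6119. Δ = (V_up−V_dn)/(S_up−S_dn) = (101.0401−172.2587)/(244.6999−173.4813) = -1.0000. V = [p*·101.0401 + (1−p*)·172.2587]/1.17 = 112.8924. B = V − Δ·S = 295.5043.
(3,2): S=257.5788. Δ = (V_up−V_dn)/(S_up−S_dn) = (0.5844−101.0401)/(345.1556−244.6999) = -1.0000. V = [p*·0.5844 + (1−p*)·101.0401]/1.17 = 37.9255. B = V − Δ·S = 295.5043.
(3,3): S=363.3217. Δ = (V_up−V_dn)/(S_up−S_dn) = (0.0000−0.5844)/(486.8511−345.1556) = -0.0041. V = [p*·0.0000 + (1−p*)·0.5844]/1.17 = 0.2177. B = V − Δ·S = 1.7161.
(2,0): S=136.2775. Δ = (V_up−V_dn)/(S_up−S_dn) = (112.8924−166.0406)/(182.6119−129.4636) = -1.0000. V = [p*·112.8924 + (1−p*)·166.0406]/1.17 = 116.2903. B = V − Δ·S = 252.5678.
(2,1): S=192.2230. Δ = (V_up−V_dn)/(S_up−S_dn) = (37.9255−112.8924)/(257.5788−182.6118) = -1.0000. V = [p*·37.9255 + (1−p*)·112.8924]/1.17 = 60.3448. B = V − Δ·S = 252.5678.
(2,2): S=271.1356. Δ = (V_up−V_dn)/(S_up−S_dn) = (0.2177−37.9255)/(363.3217−257.5788) = -0.3566. V = [p*·0.2177 + (1−p*)·37.9255]/1.17 = 14.2345. B = V − Δ·S = 110.9211.
(1,0): S=143.4500. Δ = (V_up−V_dn)/(S_up−S_dn) = (60.3448−116.2903)/(192.2230−136.2775) = -1.0000. V = [p*·60.3448 + (1−p*)·116.2903]/1.17 = 72.4199. B = V − Δ·S = 215.8699.
(1,1): S=202.3400. Δ = (V_up−V_dn)/(S_up−S_dn) = (14.2345−60.3448)/(271.1356−192.2230) = -0.5843. V = [p*·14.2345 + (1−p*)·60.3448]/1.17 = 29.3452. B = V − Δ·S = 147.5765.
(0,0): S=151.0000. Δ = (V_up−V_dn)/(S_up−S_dn) = (29.3452−72.4199)/(202.3400−143.4500) = -0.7314. V = [p*·29.3452 + (1−p*)·72.4199]/1.17 = 41.1293. B = V − Δ·S = 151.5773.
Each (Δ,B) replicates both successor values, so the strategy is self-financing and V0 is arbitrage-free.

(0,0): Delta=-0.7314 Bond=151.5773
(1,0): Delta=-1.0000 Bond=215.8699
(1,1): Delta=-0.5843 Bond=147.5765
(2,0): Delta=-1.0000 Bond=252.5678
(2,1): Delta=-1.0000 Bond=252.5678
(2,2): Delta=-0.3566 Bond=110.9211
(3,0): Delta=-1.0000 Bond=295.5043
(3,1): Delta=-1.0000 Bond=295.5043
(3,2): Delta=-1.0000 Bond=295.5043
(3,3): Delta=-0.0041 Bond=1.7161
V0=41.1293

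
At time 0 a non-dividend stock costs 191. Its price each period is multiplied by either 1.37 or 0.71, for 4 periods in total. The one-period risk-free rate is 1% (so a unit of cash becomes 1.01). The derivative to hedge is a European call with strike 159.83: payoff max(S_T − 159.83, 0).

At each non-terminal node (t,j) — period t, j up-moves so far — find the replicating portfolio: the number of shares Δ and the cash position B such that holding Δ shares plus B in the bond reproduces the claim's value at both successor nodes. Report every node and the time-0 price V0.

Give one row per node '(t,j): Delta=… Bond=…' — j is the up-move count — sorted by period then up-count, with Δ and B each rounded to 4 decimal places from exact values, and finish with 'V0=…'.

No-arbitrage ⇒ martingale measure with p* = (R−d)/(u−d) = 0.4545.
Terminal payoffs: V(4,0)=0.0000, V(4,1)=0.0000, V(4,2)=20.8838, V(4,3)=188.8712, V(4,4)=513.0159
(3,0): S=68.3610. Δ = (V_up−V_dn)/(S_up−S_dn) = (0.0000−0.0000)/(93.6546−48.5363) = 0.0000. V = [p*·0.0000 + (1−p*)·0.0000]/1.01 = 0.0000. B = V − Δ·S = 0.0000.
(3,1): S=131.9078. Δ = (V_up−V_dn)/(S_up−S_dn) = (20.8838−0.0000)/(180.7138−93.6546) = 0.2399. V = [p*·20.8838 + (1−p*)·0.0000]/1.01 = 9.3986. B = V − Δ·S = -22.2434.
(3,2): S=254.5264. Δ = (V_up−V_dn)/(S_up−S_dn) = (188.8712−20.8838)/(348.7012−180.7138) = 1.0000. V = [p*·188.8712 + (1−p*)·20.8838]/1.01 = 96.2789. B = V − Δ·S = -158.2475.
(3,3): S=491.1284. Δ = (V_up−V_dn)/(S_up−S_dn) = (513.0159−188.8712)/(672.8459−348.7012) = 1.0000. V = [p*·513.0159 + (1−p*)·188.8712]/1.01 = 332.8809. B = V − Δ·S = -158.2475.
(2,0): S=96.2831. Δ = (V_up−V_dn)/(S_up−S_dn) = (9.3986−0.0000)/(131.9078−68.3610) = 0.1479. V = [p*·9.3986 + (1−p*)·0.0000]/1.01 = 4.2298. B = V − Δ·S = -10.0105.
(2,1): S=185.7857. Δ = (V_up−V_dn)/(S_up−S_dn) = (96.2789−9.3986)/(254.5264−131.9078) = 0.7085. V = [p*·96.2789 + (1−p*)·9.3986]/1.01 = 48.4056. B = V − Δ·S = -83.2312.
(2,2): S=358.4879. Δ = (V_up−V_dn)/(S_up−S_dn) = (332.8809−96.2789)/(491.1284−254.5264) = 1.0000. V = [p*·332.8809 + (1−p*)·96.2789]/1.01 = 201.8072. B = V − Δ·S = -156.6807.
(1,0): S=135.6100. Δ = (V_up−V_dn)/(S_up−S_dn) = (48.4056−4.2298)/(185.7857−96.2831) = 0.4936. V = [p*·48.4056 + (1−p*)·4.2298]/1.01 = 24.0690. B = V − Δ·S = -42.8640.
(1,1): S=261.6700. Δ = (V_up−V_dn)/(S_up−S_dn) = (201.8072−48.4056)/(358.4879−185.7857) = 0.8882. V = [p*·201.8072 + (1−p*)·48.4056]/1.01 = 116.9640. B = V − Δ·S = -115.4627.
(0,0): S=191.0000. Δ = (V_up−V_dn)/(S_up−S_dn) = (116.9640−24.0690)/(261.6700−135.6100) = 0.7369. V = [p*·116.9640 + (1−p*)·24.0690]/1.01 = 65.6376. B = V − Δ·S = -75.1123.
Check: Δ(0,0)·S0 + B(0,0) = 65.6376 = V0.

(0,0): Delta=0.7369 Bond=-75.1123
(1,0): Delta=0.4936 Bond=-42.8640
(1,1): Delta=0.8882 Bond=-115.4627
(2,0): Delta=0.1479 Bond=-10.0105
(2,1): Delta=0.7085 Bond=-83.2312
(2,2): Delta=1.0000 Bond=-156.6807
(3,0): Delta=0.0000 Bond=0.0000
(3,1): Delta=0.2399 Bond=-22.2434
(3,2): Delta=1.0000 Bond=-158.2475
(3,3): Delta=1.0000 Bond=-158.2475
V0=65.6376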